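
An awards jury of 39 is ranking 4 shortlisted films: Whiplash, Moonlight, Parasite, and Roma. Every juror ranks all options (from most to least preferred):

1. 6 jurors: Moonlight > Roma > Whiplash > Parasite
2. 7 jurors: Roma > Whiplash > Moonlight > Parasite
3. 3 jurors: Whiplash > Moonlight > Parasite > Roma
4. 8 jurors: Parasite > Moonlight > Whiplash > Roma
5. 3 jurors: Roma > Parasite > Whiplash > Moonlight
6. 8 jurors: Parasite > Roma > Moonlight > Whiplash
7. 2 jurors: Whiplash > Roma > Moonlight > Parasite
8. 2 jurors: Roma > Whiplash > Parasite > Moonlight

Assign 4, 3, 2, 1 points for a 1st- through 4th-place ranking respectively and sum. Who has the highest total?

Whiplash: 6·2 + 7·3 + 3·4 + 8·2 + 3·2 + 8·1 + 2·4 + 2·3 = 89
Moonlight: 6·4 + 7·2 + 3·3 + 8·3 + 3·1 + 8·2 + 2·2 + 2·1 = 96
Parasite: 6·1 + 7·1 + 3·2 + 8·4 + 3·3 + 8·4 + 2·1 + 2·2 = 98
Roma: 6·3 + 7·4 + 3·1 + 8·1 + 3·4 + 8·3 + 2·3 + 2·4 = 107
Roma has the highest Borda score (107).

Roma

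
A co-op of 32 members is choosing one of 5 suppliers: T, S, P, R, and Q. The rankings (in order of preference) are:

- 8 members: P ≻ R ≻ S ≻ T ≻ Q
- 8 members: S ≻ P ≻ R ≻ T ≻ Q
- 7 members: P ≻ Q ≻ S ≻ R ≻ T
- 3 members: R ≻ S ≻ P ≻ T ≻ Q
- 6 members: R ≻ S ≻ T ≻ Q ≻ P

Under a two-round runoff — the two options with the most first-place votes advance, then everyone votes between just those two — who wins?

P

Round 1 first-place votes: T 0, S 8, P 15, R 9, Q 0.
P and R advance.
Runoff: P is preferred to R by 23 voters; R by 9.
P wins the runoff.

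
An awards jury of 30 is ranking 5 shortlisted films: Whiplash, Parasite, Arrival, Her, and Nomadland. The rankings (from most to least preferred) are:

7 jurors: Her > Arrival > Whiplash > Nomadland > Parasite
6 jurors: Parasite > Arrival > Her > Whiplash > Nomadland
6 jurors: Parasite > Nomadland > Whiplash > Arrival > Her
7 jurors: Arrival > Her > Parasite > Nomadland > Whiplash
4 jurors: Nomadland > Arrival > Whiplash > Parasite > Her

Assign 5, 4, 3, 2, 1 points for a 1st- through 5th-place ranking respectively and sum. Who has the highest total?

Arrival

Whiplash: 7·3 + 6·2 + 6·3 + 7·1 + 4·3 = 70
Parasite: 7·1 + 6·5 + 6·5 + 7·3 + 4·2 = 96
Arrival: 7·4 + 6·4 + 6·2 + 7·5 + 4·4 = 115
Her: 7·5 + 6·3 + 6·1 + 7·4 + 4·1 = 91
Nomadland: 7·2 + 6·1 + 6·4 + 7·2 + 4·5 = 78
Arrival has the highest Borda score (115).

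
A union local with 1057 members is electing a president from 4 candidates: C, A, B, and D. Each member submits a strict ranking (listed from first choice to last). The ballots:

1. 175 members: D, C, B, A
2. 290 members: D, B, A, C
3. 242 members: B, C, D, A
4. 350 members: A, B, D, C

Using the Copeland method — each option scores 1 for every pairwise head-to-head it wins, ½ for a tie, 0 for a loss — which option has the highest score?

B

C: loses to A, B, and D → score 0.
A: beats C; loses to B and D → score 1.
B: beats C, A, and D → score 3.
D: beats C and A; loses to B → score 2.
B has the best pairwise record.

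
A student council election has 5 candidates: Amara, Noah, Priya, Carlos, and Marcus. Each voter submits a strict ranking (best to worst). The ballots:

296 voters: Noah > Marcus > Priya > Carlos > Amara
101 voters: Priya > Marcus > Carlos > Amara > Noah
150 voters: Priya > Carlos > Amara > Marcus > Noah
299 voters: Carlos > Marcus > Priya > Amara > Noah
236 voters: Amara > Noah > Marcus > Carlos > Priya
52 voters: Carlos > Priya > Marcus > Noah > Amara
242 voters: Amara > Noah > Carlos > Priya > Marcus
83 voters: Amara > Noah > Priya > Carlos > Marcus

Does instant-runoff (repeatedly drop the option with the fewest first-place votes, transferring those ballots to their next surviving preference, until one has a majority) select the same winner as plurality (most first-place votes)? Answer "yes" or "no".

Instant-runoff — R1 Amara 561, Noah 296, Priya 251, Carlos 351, Marcus 0 (Marcus out); R2 Amara 561, Noah 296, Priya 251, Carlos 351 (Priya out); R3 Amara 561, Noah 296, Carlos 602 (Noah out); R4 Amara 561, Carlos 898 (Carlos winner). Winner: Carlos.
Plurality — first-place votes: Amara 561, Noah 296, Priya 251, Carlos 351, Marcus 0. Winner: Amara.
The two methods disagree.

no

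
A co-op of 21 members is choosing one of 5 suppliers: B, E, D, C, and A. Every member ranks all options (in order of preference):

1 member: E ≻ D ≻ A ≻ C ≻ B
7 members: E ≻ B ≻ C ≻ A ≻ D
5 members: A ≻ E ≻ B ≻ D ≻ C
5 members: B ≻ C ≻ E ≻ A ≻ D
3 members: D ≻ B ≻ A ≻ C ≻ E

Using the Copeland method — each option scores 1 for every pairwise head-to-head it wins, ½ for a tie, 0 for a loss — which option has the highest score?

B: beats D, C, and A; loses to E → score 3.
E: beats B, D, C, and A → score 4.
D: loses to B, E, C, and A → score 0.
C: beats D and A; loses to B and E → score 2.
A: beats D; loses to B, E, and C → score 1.
E has the best pairwise record.

E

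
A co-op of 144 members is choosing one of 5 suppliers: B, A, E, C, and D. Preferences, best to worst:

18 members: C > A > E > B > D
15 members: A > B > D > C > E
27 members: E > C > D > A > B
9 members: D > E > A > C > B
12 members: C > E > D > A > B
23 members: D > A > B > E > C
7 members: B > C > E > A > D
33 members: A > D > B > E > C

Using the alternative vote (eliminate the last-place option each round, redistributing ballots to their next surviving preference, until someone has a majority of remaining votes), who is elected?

A

Round 1: B 7, A 48, E 27, C 30, D 32. Eliminate B.
Round 2: A 48, E 27, C 37, D 32. Eliminate E.
Round 3: A 48, C 64, D 32. Eliminate D.
Round 4: A 80, C 64. A has a majority.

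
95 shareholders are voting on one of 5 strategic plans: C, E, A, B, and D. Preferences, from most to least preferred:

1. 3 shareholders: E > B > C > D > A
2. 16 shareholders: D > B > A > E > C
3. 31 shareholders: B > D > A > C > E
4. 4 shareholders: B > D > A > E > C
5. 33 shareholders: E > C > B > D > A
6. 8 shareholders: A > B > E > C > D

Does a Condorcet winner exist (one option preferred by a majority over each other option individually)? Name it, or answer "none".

B vs C: 62–33 for B.
B vs E: 59–36 for B.
B vs A: 87–8 for B.
B vs D: 79–16 for B.
B beats every other option head-to-head.

B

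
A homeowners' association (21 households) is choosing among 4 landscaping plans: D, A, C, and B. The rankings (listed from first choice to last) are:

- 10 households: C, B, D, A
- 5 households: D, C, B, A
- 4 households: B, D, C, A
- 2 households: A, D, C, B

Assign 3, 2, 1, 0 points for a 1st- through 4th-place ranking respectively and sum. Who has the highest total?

D: 10·1 + 5·3 + 4·2 + 2·2 = 37
A: 10·0 + 5·0 + 4·0 + 2·3 = 6
C: 10·3 + 5·2 + 4·1 + 2·1 = 46
B: 10·2 + 5·1 + 4·3 + 2·0 = 37
C has the highest Borda score (46).

C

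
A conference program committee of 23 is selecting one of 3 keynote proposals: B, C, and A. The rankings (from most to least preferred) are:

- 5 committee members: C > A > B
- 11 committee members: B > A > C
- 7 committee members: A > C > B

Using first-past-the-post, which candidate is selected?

First-place votes: B 11, C 5, A 7.
B has the most first-place votes.

B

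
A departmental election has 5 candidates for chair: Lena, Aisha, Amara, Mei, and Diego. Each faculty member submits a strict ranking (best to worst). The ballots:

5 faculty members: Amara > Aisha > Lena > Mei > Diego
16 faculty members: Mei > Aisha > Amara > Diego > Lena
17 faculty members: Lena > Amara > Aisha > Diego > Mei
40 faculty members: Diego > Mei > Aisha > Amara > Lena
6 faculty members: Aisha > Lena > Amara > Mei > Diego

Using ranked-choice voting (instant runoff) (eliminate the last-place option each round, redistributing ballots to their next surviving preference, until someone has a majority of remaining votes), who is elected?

Round 1: Lena 17, Aisha 6, Amara 5, Mei 16, Diego 40. Eliminate Amara.
Round 2: Lena 17, Aisha 11, Mei 16, Diego 40. Eliminate Aisha.
Round 3: Lena 28, Mei 16, Diego 40. Eliminate Mei.
Round 4: Lena 28, Diego 56. Diego has a majority.

Diego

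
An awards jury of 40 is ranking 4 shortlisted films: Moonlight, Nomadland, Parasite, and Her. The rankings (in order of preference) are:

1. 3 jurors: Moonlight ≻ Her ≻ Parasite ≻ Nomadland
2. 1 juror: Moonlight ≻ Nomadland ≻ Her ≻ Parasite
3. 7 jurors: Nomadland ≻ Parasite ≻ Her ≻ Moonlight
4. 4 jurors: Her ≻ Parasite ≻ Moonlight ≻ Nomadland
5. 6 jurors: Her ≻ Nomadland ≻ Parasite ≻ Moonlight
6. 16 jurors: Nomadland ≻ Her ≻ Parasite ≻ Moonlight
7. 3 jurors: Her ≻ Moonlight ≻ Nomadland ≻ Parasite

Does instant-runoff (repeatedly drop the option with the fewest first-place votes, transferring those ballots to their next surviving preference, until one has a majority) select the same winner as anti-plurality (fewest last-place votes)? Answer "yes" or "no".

no

Instant-runoff — R1 Moonlight 4, Nomadland 23, Parasite 0, Her 13 (Nomadland winner). Winner: Nomadland.
Anti-plurality — last-place votes: Moonlight 29, Nomadland 7, Parasite 4, Her 0. Winner: Her.
The two methods disagree.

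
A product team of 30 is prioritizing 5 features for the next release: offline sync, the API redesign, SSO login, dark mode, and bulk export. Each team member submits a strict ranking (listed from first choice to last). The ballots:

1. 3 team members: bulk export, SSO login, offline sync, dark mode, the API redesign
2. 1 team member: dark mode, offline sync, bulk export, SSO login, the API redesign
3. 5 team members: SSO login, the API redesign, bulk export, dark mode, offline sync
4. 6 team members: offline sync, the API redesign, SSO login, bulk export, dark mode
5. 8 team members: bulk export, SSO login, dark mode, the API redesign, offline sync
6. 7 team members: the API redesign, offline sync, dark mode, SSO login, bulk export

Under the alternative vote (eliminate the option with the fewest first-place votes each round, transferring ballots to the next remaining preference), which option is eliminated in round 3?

offline sync

Round 1: offline sync 6, the API redesign 7, SSO login 5, dark mode 1, bulk export 11. Eliminate dark mode.
Round 2: offline sync 7, the API redesign 7, SSO login 5, bulk export 11. Eliminate SSO login.
Round 3: offline sync 7, the API redesign 12, bulk export 11. Eliminate offline sync.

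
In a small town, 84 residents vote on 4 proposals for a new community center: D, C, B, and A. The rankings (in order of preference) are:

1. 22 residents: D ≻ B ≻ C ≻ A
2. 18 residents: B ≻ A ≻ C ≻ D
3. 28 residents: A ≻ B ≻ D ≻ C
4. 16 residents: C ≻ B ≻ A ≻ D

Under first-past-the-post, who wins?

A

First-place votes: D 22, C 16, B 18, A 28.
A has the most first-place votes.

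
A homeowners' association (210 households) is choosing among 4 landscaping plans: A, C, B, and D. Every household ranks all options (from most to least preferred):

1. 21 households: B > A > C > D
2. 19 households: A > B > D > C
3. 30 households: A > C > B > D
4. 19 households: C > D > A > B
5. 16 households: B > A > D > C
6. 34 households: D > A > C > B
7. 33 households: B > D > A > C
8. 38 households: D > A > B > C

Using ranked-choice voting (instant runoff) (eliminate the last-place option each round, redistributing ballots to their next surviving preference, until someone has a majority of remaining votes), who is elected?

Round 1: A 49, C 19, B 70, D 72. Eliminate C.
Round 2: A 49, B 70, D 91. Eliminate A.
Round 3: B 119, D 91. B has a majority.

B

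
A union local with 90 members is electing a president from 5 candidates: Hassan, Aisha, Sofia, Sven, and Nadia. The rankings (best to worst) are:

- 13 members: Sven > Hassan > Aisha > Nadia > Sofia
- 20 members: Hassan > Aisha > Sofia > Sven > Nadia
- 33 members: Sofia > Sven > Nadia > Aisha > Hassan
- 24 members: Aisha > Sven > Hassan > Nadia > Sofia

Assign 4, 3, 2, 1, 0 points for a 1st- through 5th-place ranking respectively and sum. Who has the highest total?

Hassan: 13·3 + 20·4 + 33·0 + 24·2 = 167
Aisha: 13·2 + 20·3 + 33·1 + 24·4 = 215
Sofia: 13·0 + 20·2 + 33·4 + 24·0 = 172
Sven: 13·4 + 20·1 + 33·3 + 24·3 = 243
Nadia: 13·1 + 20·0 + 33·2 + 24·1 = 103
Sven has the highest Borda score (243).

Sven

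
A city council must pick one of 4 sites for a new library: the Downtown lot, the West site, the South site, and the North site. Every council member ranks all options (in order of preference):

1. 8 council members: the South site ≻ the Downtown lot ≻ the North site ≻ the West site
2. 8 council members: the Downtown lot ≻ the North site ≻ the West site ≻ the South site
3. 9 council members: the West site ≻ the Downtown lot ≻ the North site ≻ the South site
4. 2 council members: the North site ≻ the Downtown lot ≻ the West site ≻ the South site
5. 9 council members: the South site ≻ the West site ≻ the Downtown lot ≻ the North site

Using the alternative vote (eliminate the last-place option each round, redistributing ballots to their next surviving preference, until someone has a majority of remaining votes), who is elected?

Round 1: the Downtown lot 8, the West site 9, the South site 17, the North site 2. Eliminate the North site.
Round 2: the Downtown lot 10, the West site 9, the South site 17. Eliminate the West site.
Round 3: the Downtown lot 19, the South site 17. The Downtown lot has a majority.

the Downtown lot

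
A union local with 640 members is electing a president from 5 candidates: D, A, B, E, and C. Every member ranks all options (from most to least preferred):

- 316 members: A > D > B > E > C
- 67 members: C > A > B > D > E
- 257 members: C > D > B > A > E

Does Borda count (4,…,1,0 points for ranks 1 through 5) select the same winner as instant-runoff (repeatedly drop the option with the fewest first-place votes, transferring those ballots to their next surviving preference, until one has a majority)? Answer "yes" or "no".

no

Borda — scores: D 1786, A 1722, B 1280, E 316, C 1296. Winner: D.
Instant-runoff — R1 D 0, A 316, B 0, E 0, C 324 (C winner). Winner: C.
The two methods disagree.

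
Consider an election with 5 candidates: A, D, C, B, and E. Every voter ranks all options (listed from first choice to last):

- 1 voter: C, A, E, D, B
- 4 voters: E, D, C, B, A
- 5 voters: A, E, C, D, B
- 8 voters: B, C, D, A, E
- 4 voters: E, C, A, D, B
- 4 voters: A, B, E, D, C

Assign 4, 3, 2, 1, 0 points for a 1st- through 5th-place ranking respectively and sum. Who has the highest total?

C

A: 1·3 + 4·0 + 5·4 + 8·1 + 4·2 + 4·4 = 55
D: 1·1 + 4·3 + 5·1 + 8·2 + 4·1 + 4·1 = 42
C: 1·4 + 4·2 + 5·2 + 8·3 + 4·3 + 4·0 = 58
B: 1·0 + 4·1 + 5·0 + 8·4 + 4·0 + 4·3 = 48
E: 1·2 + 4·4 + 5·3 + 8·0 + 4·4 + 4·2 = 57
C has the highest Borda score (58).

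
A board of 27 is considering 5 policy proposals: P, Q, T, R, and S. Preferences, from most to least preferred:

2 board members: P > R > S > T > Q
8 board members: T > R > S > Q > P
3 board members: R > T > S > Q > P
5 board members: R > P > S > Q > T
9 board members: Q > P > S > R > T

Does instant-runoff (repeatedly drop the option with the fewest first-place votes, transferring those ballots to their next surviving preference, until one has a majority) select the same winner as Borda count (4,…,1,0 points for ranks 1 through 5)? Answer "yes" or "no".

Instant-runoff — R1 P 2, Q 9, T 8, R 8, S 0 (S out); R2 P 2, Q 9, T 8, R 8 (P out); R3 Q 9, T 8, R 10 (T out); R4 Q 9, R 18 (R winner). Winner: R.
Borda — scores: P 50, Q 52, T 43, R 71, S 54. Winner: R.
The two methods agree.

yes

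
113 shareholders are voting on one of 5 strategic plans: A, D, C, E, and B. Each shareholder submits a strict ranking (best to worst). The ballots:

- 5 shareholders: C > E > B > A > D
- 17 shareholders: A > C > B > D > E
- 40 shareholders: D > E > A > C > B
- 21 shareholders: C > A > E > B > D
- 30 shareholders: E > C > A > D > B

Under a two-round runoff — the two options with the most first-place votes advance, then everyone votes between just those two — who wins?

D

Round 1 first-place votes: A 17, D 40, C 26, E 30, B 0.
D and E advance.
Runoff: D is preferred to E by 57 voters; E by 56.
D wins the runoff.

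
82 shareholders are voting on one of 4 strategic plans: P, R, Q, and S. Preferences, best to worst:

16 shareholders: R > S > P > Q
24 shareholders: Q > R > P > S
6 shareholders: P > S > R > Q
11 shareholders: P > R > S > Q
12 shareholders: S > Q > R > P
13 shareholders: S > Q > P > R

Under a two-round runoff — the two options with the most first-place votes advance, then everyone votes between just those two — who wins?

S

Round 1 first-place votes: P 17, R 16, Q 24, S 25.
S and Q advance.
Runoff: S is preferred to Q by 58 voters; Q by 24.
S wins the runoff.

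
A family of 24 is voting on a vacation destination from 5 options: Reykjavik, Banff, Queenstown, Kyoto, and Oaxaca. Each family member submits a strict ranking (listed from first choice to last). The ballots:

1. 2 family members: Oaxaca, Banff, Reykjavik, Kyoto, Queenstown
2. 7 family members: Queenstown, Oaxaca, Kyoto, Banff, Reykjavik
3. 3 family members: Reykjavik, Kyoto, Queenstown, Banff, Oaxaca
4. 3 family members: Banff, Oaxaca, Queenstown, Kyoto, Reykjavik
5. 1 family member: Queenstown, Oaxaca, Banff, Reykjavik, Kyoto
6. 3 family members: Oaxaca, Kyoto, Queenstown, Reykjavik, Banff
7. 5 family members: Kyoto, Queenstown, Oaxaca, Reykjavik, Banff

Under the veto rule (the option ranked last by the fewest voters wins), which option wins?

Last-place votes: Reykjavik 10, Banff 8, Queenstown 2, Kyoto 1, Oaxaca 3.
Kyoto is ranked last by the fewest voters, so Kyoto wins.

Kyoto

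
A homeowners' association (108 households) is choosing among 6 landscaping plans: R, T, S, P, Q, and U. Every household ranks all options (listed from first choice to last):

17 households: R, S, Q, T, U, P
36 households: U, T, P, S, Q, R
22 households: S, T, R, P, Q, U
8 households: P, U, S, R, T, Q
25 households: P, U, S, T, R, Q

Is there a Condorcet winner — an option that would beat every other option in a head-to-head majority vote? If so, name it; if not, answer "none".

Checking pairwise contests:
T beats R 83–25.
S beats T 72–36.
P beats S 69–39.
T beats P 75–33.
R beats Q 72–36.
P beats U 55–53.
Every option loses at least one head-to-head, so there is no Condorcet winner.

none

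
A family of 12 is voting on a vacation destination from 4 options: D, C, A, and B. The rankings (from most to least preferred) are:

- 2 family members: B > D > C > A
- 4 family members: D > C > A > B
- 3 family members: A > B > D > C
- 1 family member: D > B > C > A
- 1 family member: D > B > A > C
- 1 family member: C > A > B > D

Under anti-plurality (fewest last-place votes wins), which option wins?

D

Last-place votes: D 1, C 4, A 3, B 4.
D is ranked last by the fewest voters, so D wins.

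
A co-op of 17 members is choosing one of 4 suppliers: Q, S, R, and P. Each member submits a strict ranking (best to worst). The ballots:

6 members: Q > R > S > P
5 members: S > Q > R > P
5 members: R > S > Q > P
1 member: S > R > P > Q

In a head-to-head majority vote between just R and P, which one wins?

R

Voters preferring R to P: 17; preferring P to R: 0.
R wins the head-to-head.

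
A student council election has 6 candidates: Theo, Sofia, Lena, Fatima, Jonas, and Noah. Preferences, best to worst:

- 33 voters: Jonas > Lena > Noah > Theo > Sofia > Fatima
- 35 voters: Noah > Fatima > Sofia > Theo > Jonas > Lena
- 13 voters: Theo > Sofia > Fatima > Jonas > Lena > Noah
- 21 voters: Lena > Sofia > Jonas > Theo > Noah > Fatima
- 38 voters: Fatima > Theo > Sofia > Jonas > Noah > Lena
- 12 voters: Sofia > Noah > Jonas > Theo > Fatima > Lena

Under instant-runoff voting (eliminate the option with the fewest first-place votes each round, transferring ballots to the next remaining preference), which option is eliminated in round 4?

Round 1: Theo 13, Sofia 12, Lena 21, Fatima 38, Jonas 33, Noah 35. Eliminate Sofia.
Round 2: Theo 13, Lena 21, Fatima 38, Jonas 33, Noah 47. Eliminate Theo.
Round 3: Lena 21, Fatima 51, Jonas 33, Noah 47. Eliminate Lena.
Round 4: Fatima 51, Jonas 54, Noah 47. Eliminate Noah.

Noah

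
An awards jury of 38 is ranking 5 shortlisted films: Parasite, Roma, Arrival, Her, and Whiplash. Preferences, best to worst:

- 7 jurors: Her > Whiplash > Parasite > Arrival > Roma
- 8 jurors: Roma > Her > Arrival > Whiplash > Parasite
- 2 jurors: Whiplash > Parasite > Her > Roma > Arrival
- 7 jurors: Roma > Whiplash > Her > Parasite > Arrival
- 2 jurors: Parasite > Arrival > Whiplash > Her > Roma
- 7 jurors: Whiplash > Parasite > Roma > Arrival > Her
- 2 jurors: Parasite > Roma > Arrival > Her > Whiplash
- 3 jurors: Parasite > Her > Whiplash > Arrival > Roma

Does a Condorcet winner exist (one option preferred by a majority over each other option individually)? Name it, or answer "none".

none

Checking pairwise contests:
Her beats Parasite 22–16.
Parasite beats Roma 23–15.
Parasite beats Arrival 30–8.
Roma beats Her 24–14.
Her beats Whiplash 20–18.
Every option loses at least one head-to-head, so there is no Condorcet winner.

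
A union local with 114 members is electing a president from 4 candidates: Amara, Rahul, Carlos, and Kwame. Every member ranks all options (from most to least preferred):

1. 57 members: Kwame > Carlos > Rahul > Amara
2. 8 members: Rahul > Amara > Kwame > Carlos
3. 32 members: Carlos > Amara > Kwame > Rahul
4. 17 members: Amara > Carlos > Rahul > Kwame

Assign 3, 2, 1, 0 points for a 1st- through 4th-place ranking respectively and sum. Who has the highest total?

Carlos

Amara: 57·0 + 8·2 + 32·2 + 17·3 = 131
Rahul: 57·1 + 8·3 + 32·0 + 17·1 = 98
Carlos: 57·2 + 8·0 + 32·3 + 17·2 = 244
Kwame: 57·3 + 8·1 + 32·1 + 17·0 = 211
Carlos has the highest Borda score (244).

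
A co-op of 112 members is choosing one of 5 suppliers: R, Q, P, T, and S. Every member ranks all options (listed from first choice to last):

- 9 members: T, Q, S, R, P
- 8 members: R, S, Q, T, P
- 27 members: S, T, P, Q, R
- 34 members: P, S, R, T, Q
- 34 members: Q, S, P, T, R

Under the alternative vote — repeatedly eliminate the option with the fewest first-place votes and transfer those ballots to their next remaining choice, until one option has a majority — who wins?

Round 1: R 8, Q 34, P 34, T 9, S 27. Eliminate R.
Round 2: Q 34, P 34, T 9, S 35. Eliminate T.
Round 3: Q 43, P 34, S 35. Eliminate P.
Round 4: Q 43, S 69. S has a majority.

S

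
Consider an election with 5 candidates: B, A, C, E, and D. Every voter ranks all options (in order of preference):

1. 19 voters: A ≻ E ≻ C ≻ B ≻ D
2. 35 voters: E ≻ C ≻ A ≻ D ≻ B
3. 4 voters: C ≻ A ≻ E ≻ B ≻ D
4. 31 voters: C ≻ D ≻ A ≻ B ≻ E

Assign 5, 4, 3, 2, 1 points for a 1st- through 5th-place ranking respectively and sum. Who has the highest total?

C

B: 19·2 + 35·1 + 4·2 + 31·2 = 143
A: 19·5 + 35·3 + 4·4 + 31·3 = 309
C: 19·3 + 35·4 + 4·5 + 31·5 = 372
E: 19·4 + 35·5 + 4·3 + 31·1 = 294
D: 19·1 + 35·2 + 4·1 + 31·4 = 217
C has the highest Borda score (372).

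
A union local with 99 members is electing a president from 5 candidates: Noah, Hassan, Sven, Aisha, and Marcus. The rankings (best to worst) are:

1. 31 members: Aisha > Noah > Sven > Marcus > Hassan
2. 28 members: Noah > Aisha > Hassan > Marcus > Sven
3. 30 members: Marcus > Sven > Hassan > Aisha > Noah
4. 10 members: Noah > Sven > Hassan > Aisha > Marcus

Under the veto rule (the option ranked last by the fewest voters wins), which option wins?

Last-place votes: Noah 30, Hassan 31, Sven 28, Aisha 0, Marcus 10.
Aisha is ranked last by the fewest voters, so Aisha wins.

Aisha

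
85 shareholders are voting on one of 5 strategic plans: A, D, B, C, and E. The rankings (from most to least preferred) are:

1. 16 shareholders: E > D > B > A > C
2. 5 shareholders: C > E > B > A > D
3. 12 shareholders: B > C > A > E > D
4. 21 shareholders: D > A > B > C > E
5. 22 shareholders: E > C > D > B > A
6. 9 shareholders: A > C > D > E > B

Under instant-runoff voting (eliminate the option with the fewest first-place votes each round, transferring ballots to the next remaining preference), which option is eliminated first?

Round 1: A 9, D 21, B 12, C 5, E 38. Eliminate C.

C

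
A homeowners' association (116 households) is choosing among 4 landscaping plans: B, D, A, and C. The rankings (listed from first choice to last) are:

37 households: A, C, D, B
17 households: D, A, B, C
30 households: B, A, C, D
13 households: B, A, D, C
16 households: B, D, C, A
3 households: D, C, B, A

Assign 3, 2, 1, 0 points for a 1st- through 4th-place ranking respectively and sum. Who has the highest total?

A

B: 37·0 + 17·1 + 30·3 + 13·3 + 16·3 + 3·1 = 197
D: 37·1 + 17·3 + 30·0 + 13·1 + 16·2 + 3·3 = 142
A: 37·3 + 17·2 + 30·2 + 13·2 + 16·0 + 3·0 = 231
C: 37·2 + 17·0 + 30·1 + 13·0 + 16·1 + 3·2 = 126
A has the highest Borda score (231).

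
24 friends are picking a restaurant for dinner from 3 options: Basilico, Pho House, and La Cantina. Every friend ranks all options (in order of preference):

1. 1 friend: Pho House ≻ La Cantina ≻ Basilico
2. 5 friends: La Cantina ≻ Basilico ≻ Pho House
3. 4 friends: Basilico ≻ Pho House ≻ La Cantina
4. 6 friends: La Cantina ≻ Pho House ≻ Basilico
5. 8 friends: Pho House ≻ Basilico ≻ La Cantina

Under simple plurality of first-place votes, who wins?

La Cantina

First-place votes: Basilico 4, Pho House 9, La Cantina 11.
La Cantina has the most first-place votes.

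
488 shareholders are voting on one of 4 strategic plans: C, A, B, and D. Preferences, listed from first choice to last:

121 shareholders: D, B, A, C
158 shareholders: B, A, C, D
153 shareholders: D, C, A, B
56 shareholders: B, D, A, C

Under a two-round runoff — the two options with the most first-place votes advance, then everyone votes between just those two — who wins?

Round 1 first-place votes: C 0, A 0, B 214, D 274.
D and B advance.
Runoff: D is preferred to B by 274 voters; B by 214.
D wins the runoff.

D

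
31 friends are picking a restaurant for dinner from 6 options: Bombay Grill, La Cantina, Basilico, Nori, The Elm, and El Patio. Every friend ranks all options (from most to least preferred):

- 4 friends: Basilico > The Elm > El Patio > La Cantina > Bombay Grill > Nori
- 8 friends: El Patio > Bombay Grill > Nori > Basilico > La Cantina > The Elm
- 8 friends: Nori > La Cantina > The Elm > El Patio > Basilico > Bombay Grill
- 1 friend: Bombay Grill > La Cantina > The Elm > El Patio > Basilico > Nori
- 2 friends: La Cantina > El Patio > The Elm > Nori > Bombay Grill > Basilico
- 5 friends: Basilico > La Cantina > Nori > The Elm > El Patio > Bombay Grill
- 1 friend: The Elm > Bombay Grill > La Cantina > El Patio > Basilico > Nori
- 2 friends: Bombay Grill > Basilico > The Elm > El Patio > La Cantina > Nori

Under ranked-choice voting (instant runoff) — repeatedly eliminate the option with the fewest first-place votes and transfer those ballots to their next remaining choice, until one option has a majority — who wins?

Round 1: Bombay Grill 3, La Cantina 2, Basilico 9, Nori 8, The Elm 1, El Patio 8. Eliminate The Elm.
Round 2: Bombay Grill 4, La Cantina 2, Basilico 9, Nori 8, El Patio 8. Eliminate La Cantina.
Round 3: Bombay Grill 4, Basilico 9, Nori 8, El Patio 10. Eliminate Bombay Grill.
Round 4: Basilico 11, Nori 8, El Patio 12. Eliminate Nori.
Round 5: Basilico 11, El Patio 20. El Patio has a majority.

El Patio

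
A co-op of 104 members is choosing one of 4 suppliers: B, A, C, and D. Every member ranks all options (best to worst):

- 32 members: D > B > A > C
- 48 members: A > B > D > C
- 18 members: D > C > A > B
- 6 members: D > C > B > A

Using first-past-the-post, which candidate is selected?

D

First-place votes: B 0, A 48, C 0, D 56.
D has the most first-place votes.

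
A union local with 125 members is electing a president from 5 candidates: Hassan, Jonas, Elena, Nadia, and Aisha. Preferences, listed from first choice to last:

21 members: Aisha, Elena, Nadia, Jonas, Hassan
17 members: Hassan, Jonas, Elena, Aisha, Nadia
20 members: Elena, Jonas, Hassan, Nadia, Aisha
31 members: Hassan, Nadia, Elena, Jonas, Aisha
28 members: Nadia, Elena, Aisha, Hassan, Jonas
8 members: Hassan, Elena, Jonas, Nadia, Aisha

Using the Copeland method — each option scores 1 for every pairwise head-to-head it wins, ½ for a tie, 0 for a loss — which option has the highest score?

Elena

Hassan: beats Jonas, Nadia, and Aisha; loses to Elena → score 3.
Jonas: beats Aisha; loses to Hassan, Elena, and Nadia → score 1.
Elena: beats Hassan, Jonas, Nadia, and Aisha → score 4.
Nadia: beats Jonas and Aisha; loses to Hassan and Elena → score 2.
Aisha: loses to Hassan, Jonas, Elena, and Nadia → score 0.
Elena has the best pairwise record.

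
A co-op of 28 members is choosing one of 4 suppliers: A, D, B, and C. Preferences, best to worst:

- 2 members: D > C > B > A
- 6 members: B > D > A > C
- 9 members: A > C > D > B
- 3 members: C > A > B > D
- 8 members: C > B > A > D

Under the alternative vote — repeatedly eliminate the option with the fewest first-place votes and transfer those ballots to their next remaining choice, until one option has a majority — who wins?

Round 1: A 9, D 2, B 6, C 11. Eliminate D.
Round 2: A 9, B 6, C 13. Eliminate B.
Round 3: A 15, C 13. A has a majority.

A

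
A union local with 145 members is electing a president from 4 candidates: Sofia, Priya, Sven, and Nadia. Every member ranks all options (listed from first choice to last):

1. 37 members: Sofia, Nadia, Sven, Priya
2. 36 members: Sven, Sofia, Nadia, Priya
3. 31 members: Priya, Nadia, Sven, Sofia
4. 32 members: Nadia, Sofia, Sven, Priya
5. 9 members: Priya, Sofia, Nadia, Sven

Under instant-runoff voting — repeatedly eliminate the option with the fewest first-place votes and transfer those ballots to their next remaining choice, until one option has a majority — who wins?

Sofia

Round 1: Sofia 37, Priya 40, Sven 36, Nadia 32. Eliminate Nadia.
Round 2: Sofia 69, Priya 40, Sven 36. Eliminate Sven.
Round 3: Sofia 105, Priya 40. Sofia has a majority.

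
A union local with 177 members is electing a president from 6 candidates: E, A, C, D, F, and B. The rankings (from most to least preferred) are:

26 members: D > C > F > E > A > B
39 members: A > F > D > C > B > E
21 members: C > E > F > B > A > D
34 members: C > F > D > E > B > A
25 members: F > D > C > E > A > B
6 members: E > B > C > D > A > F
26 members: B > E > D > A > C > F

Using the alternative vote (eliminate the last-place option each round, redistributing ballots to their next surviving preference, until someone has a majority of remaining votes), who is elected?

D

Round 1: E 6, A 39, C 55, D 26, F 25, B 26. Eliminate E.
Round 2: A 39, C 55, D 26, F 25, B 32. Eliminate F.
Round 3: A 39, C 55, D 51, B 32. Eliminate B.
Round 4: A 39, C 61, D 77. Eliminate A.
Round 5: C 61, D 116. D has a majority.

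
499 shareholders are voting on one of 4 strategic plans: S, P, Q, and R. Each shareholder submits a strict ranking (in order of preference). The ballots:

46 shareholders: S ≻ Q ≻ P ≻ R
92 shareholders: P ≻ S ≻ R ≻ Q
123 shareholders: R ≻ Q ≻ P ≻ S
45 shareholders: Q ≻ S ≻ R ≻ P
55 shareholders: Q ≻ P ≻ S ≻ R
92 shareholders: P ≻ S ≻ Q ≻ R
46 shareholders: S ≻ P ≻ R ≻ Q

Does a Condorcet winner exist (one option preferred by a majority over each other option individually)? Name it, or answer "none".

none

Checking pairwise contests:
P beats S 362–137.
Q beats P 269–230.
S beats Q 276–223.
S beats R 376–123.
Every option loses at least one head-to-head, so there is no Condorcet winner.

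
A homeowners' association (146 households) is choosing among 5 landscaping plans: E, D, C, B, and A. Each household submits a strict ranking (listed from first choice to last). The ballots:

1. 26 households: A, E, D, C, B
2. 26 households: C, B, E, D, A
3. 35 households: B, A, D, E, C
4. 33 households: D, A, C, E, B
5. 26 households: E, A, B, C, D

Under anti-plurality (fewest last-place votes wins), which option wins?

Last-place votes: E 0, D 26, C 35, B 59, A 26.
E is ranked last by the fewest voters, so E wins.

E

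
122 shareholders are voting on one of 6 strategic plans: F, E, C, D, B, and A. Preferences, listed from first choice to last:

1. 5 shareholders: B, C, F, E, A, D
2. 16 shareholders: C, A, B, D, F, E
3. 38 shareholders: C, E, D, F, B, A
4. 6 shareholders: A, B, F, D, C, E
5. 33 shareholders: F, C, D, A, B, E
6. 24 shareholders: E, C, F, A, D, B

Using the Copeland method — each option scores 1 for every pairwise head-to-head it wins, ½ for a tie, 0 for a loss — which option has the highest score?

C

F: beats D, B, and A; loses to E and C → score 3.
E: beats F, D, B, and A; loses to C → score 4.
C: beats F, E, D, B, and A → score 5.
D: beats B and A; loses to F, E, and C → score 2.
B: loses to F, E, C, D, and A → score 0.
A: beats B; loses to F, E, C, and D → score 1.
C has the best pairwise record.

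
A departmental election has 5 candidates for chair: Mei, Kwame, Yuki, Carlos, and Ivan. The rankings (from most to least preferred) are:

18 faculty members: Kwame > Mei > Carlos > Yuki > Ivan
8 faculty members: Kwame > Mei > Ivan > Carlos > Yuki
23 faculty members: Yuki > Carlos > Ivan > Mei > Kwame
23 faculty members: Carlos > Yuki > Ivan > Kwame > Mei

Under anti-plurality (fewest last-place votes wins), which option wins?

Last-place votes: Mei 23, Kwame 23, Yuki 8, Carlos 0, Ivan 18.
Carlos is ranked last by the fewest voters, so Carlos wins.

Carlos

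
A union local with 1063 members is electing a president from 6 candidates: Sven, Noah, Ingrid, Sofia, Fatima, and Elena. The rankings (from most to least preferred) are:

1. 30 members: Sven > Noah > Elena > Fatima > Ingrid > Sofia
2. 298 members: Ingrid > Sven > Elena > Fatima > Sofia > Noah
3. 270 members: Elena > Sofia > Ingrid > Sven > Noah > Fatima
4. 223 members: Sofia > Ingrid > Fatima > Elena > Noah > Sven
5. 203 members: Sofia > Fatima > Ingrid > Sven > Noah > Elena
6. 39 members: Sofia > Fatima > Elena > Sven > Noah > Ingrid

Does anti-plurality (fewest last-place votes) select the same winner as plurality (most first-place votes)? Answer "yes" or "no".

Anti-plurality — last-place votes: Sven 223, Noah 298, Ingrid 39, Sofia 30, Fatima 270, Elena 203. Winner: Sofia.
Plurality — first-place votes: Sven 30, Noah 0, Ingrid 298, Sofia 465, Fatima 0, Elena 270. Winner: Sofia.
The two methods agree.

yes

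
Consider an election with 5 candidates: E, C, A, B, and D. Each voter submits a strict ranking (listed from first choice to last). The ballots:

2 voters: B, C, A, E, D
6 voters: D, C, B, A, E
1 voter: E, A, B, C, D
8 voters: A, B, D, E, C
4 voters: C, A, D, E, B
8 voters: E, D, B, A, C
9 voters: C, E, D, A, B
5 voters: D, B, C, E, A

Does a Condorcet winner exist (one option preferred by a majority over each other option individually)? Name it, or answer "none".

D vs E: 23–20 for D.
D vs C: 27–16 for D.
D vs A: 28–15 for D.
D vs B: 32–11 for D.
D beats every other option head-to-head.

D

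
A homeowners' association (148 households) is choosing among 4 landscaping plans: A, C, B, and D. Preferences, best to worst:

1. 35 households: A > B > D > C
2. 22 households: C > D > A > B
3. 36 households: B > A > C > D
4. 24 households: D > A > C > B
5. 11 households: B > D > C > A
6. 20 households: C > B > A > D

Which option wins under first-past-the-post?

First-place votes: A 35, C 42, B 47, D 24.
B has the most first-place votes.

B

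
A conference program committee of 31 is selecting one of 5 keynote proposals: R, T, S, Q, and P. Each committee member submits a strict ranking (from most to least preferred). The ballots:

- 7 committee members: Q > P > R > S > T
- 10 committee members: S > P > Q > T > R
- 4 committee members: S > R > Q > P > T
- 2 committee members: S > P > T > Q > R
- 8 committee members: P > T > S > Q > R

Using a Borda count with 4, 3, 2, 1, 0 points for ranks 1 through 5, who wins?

R: 7·2 + 10·0 + 4·3 + 2·0 + 8·0 = 26
T: 7·0 + 10·1 + 4·0 + 2·2 + 8·3 = 38
S: 7·1 + 10·4 + 4·4 + 2·4 + 8·2 = 87
Q: 7·4 + 10·2 + 4·2 + 2·1 + 8·1 = 66
P: 7·3 + 10·3 + 4·1 + 2·3 + 8·4 = 93
P has the highest Borda score (93).

P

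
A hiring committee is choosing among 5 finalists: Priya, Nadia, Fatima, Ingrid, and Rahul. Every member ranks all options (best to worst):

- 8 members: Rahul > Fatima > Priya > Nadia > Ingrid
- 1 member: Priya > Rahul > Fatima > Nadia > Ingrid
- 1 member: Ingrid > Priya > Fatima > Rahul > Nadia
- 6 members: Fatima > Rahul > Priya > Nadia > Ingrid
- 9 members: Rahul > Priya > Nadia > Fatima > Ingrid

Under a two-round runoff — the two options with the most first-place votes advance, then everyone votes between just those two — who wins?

Round 1 first-place votes: Priya 1, Nadia 0, Fatima 6, Ingrid 1, Rahul 17.
Rahul and Fatima advance.
Runoff: Rahul is preferred to Fatima by 18 voters; Fatima by 7.
Rahul wins the runoff.

Rahul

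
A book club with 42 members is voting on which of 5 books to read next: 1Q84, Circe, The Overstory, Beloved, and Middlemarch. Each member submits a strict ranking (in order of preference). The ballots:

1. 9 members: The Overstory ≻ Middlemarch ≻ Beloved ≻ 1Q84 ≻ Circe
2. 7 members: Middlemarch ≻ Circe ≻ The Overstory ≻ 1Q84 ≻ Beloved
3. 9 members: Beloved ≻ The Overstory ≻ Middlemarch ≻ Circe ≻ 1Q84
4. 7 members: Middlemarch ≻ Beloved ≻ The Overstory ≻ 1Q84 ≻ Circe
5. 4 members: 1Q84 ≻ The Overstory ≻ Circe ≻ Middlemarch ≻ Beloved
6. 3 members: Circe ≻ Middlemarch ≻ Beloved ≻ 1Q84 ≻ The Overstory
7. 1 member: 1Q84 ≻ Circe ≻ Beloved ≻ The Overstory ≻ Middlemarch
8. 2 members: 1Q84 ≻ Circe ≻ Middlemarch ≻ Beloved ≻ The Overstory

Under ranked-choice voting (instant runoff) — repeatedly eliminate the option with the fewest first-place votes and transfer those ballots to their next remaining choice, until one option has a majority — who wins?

The Overstory

Round 1: 1Q84 7, Circe 3, The Overstory 9, Beloved 9, Middlemarch 14. Eliminate Circe.
Round 2: 1Q84 7, The Overstory 9, Beloved 9, Middlemarch 17. Eliminate 1Q84.
Round 3: The Overstory 13, Beloved 10, Middlemarch 19. Eliminate Beloved.
Round 4: The Overstory 23, Middlemarch 19. The Overstory has a majority.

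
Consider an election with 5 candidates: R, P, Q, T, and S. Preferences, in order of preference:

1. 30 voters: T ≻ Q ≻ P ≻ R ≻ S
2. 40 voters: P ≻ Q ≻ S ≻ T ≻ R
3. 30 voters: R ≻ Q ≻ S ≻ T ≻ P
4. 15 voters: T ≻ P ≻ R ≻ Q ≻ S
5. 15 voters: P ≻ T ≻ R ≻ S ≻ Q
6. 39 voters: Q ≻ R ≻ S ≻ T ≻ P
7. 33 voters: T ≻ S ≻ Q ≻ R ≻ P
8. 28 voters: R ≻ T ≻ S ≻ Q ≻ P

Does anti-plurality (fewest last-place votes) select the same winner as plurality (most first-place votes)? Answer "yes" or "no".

Anti-plurality — last-place votes: R 40, P 130, Q 15, T 0, S 45. Winner: T.
Plurality — first-place votes: R 58, P 55, Q 39, T 78, S 0. Winner: T.
The two methods agree.

yes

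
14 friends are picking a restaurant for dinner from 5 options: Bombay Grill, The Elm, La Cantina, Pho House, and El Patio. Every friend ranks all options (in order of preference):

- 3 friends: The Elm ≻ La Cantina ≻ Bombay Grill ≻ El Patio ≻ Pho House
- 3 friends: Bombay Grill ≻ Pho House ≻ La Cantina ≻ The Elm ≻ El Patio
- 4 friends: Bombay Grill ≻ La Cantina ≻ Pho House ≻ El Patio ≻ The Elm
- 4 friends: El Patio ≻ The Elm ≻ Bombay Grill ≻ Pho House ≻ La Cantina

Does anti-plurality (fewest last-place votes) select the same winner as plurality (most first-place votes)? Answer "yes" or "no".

Anti-plurality — last-place votes: Bombay Grill 0, The Elm 4, La Cantina 4, Pho House 3, El Patio 3. Winner: Bombay Grill.
Plurality — first-place votes: Bombay Grill 7, The Elm 3, La Cantina 0, Pho House 0, El Patio 4. Winner: Bombay Grill.
The two methods agree.

yes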